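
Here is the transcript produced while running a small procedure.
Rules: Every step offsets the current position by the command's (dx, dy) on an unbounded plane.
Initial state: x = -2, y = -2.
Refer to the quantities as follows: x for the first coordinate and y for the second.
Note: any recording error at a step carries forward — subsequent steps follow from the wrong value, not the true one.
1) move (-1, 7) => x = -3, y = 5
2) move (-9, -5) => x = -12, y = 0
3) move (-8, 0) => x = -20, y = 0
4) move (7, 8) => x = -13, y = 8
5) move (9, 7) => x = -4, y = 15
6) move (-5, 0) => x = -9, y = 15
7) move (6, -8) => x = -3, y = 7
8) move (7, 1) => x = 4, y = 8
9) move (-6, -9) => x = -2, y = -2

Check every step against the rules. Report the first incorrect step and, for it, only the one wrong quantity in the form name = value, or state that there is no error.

step 9, y = -1

Step 1: x = -2 + (-1) = -3, y = -2 + (7) = 5 — agrees with the transcript.
Step 2: x = -3 + (-9) = -12, y = 5 + (-5) = 0 — same as recorded.
Step 3: x = -12 + (-8) = -20, y = 0 + (0) = 0 — confirmed correct.
Step 4: x = -20 + (7) = -13, y = 0 + (8) = 8 — confirmed correct.
Step 5: x = -13 + (9) = -4, y = 8 + (7) = 15 — verified.
Step 6: x = -4 + (-5) = -9, y = 15 + (0) = 15 — agrees with the transcript.
Step 7: x = -9 + (6) = -3, y = 15 + (-8) = 7 — matches.
Step 8: x = -3 + (7) = 4, y = 7 + (1) = 8 — no discrepancy.
Step 9: x = 4 + (-6) = -2, y = 8 + (-9) = -1 — a discrepancy with the transcript.
The earliest wrong entry is at step 9: it should read y = -1.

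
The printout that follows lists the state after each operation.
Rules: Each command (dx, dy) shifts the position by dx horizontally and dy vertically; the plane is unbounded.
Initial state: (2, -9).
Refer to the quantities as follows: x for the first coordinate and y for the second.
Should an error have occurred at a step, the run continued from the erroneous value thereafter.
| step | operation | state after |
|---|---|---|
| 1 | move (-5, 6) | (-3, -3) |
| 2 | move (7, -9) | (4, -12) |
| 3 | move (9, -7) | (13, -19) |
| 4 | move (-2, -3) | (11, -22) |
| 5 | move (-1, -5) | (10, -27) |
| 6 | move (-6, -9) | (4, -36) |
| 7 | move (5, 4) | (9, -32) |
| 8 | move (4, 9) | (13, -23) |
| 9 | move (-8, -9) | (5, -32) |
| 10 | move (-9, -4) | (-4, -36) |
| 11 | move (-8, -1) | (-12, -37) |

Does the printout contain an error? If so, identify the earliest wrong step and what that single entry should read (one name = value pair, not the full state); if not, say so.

Recomputing the run from the initial state:
step 1: x = -3, y = -3
step 2: x = 4, y = -12
step 3: x = 13, y = -19
step 4: x = 11, y = -22
step 5: x = 10, y = -27
step 6: x = 4, y = -36
step 7: x = 9, y = -32
step 8: x = 13, y = -23
step 9: x = 5, y = -32
step 10: x = -4, y = -36
step 11: x = -12, y = -37
This matches the printout at every step.

no error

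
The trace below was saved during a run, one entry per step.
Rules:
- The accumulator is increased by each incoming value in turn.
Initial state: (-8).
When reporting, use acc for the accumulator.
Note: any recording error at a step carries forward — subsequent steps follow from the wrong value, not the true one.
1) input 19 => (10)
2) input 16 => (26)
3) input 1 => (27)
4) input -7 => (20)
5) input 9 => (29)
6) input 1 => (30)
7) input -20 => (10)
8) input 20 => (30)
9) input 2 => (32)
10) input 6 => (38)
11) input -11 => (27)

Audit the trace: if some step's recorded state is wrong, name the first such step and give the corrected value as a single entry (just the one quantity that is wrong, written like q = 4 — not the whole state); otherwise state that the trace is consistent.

Recomputing the run from the initial state:
step 1: acc = 11
step 2: acc = 27
step 3: acc = 28
step 4: acc = 21
step 5: acc = 30
step 6: acc = 31
step 7: acc = 11
step 8: acc = 31
step 9: acc = 33
step 10: acc = 39
step 11: acc = 28
The first disagreement with the trace is at step 1, where the value should be acc = 11.

step 1, acc = 11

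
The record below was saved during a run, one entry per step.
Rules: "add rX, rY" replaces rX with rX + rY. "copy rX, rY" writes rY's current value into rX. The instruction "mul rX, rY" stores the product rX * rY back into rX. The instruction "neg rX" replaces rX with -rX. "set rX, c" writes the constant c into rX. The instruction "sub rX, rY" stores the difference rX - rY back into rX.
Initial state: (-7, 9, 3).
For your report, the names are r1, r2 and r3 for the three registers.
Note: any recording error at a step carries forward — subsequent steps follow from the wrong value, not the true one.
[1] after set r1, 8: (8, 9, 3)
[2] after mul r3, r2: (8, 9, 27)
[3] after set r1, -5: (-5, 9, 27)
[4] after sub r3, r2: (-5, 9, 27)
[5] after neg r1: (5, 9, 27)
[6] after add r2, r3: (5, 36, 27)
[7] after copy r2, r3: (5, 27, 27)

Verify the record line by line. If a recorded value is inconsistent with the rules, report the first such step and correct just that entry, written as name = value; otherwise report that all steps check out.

step 4, r3 = 18

Recomputing the run from the initial state:
step 1: r1 = 8, r2 = 9, r3 = 3
step 2: r1 = 8, r2 = 9, r3 = 27
step 3: r1 = -5, r2 = 9, r3 = 27
step 4: r1 = -5, r2 = 9, r3 = 18
step 5: r1 = 5, r2 = 9, r3 = 18
step 6: r1 = 5, r2 = 27, r3 = 18
step 7: r1 = 5, r2 = 18, r3 = 18
The first disagreement with the record is at step 4, where the value should be r3 = 18.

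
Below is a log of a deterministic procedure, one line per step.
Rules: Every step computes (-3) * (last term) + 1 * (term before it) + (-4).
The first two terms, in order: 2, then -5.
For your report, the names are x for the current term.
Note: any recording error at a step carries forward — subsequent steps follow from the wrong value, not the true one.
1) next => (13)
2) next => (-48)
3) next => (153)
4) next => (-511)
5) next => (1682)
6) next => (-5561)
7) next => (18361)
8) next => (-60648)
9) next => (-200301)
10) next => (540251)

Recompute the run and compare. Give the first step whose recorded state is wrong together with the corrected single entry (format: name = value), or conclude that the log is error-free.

Step 1: x = -3*(-5) + (1)*(2) + (-4) = 13 — verified.
Step 2: x = -3*(13) + (1)*(-5) + (-4) = -48 — verified.
Step 3: x = -3*(-48) + (1)*(13) + (-4) = 153 — consistent with the log.
Step 4: x = -3*(153) + (1)*(-48) + (-4) = -511 — exactly as logged.
Step 5: x = -3*(-511) + (1)*(153) + (-4) = 1682 — consistent with the log.
Step 6: x = -3*(1682) + (1)*(-511) + (-4) = -5561 — checks out.
Step 7: x = -3*(-5561) + (1)*(1682) + (-4) = 18361 — confirmed correct.
Step 8: x = -3*(18361) + (1)*(-5561) + (-4) = -60648 — confirmed correct.
Step 9: x = -3*(-60648) + (1)*(18361) + (-4) = 200301 — the recorded entry deviates here.
Step 9 is the first one off; corrected, x = 200301.

step 9, x = 200301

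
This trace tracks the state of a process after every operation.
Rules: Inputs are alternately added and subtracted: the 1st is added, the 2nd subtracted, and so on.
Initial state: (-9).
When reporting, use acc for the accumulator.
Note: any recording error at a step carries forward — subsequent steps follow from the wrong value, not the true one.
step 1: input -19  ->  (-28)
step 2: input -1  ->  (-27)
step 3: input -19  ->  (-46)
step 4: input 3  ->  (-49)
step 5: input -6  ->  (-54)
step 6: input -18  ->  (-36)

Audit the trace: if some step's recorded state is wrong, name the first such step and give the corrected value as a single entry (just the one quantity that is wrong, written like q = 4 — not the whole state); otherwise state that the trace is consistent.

Recomputing the run from the initial state:
step 1: acc = -28
step 2: acc = -27
step 3: acc = -46
step 4: acc = -49
step 5: acc = -55
step 6: acc = -37
The first disagreement with the trace is at step 5, where the value should be acc = -55.

step 5, acc = -55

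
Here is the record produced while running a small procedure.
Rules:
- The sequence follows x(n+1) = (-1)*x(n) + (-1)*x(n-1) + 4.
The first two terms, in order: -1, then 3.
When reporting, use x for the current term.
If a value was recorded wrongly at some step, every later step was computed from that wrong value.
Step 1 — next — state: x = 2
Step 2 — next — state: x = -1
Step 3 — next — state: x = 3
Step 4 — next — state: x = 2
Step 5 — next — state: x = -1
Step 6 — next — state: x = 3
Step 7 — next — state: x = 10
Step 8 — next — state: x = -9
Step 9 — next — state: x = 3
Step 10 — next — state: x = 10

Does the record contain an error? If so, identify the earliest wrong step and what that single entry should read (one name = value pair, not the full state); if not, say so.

1. x = -1*(3) + (-1)*(-1) + (4) = 2 (no discrepancy)
2. x = -1*(2) + (-1)*(3) + (4) = -1 (in agreement)
3. x = -1*(-1) + (-1)*(2) + (4) = 3 (in agreement)
4. x = -1*(3) + (-1)*(-1) + (4) = 2 (in agreement)
5. x = -1*(2) + (-1)*(3) + (4) = -1 (checks out)
6. x = -1*(-1) + (-1)*(2) + (4) = 3 (confirmed correct)
7. x = -1*(3) + (-1)*(-1) + (4) = 2 (first mismatch against the record)
Step 7 is the first one off; corrected, x = 2.

step 7, x = 2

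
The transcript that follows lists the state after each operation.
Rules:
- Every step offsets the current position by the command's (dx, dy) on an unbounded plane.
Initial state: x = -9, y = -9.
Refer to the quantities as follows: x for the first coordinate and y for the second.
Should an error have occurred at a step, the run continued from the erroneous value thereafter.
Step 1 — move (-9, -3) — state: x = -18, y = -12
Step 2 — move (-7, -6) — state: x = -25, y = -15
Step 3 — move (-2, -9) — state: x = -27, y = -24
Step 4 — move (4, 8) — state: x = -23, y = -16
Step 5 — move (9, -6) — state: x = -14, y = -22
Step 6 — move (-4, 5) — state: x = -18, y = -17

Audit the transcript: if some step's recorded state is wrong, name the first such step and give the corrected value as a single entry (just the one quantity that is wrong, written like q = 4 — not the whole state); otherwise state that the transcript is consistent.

step 2, y = -18

Recomputing the run from the initial state:
step 1: x = -18, y = -12
step 2: x = -25, y = -18
step 3: x = -27, y = -27
step 4: x = -23, y = -19
step 5: x = -14, y = -25
step 6: x = -18, y = -20
The first disagreement with the transcript is at step 2, where the value should be y = -18.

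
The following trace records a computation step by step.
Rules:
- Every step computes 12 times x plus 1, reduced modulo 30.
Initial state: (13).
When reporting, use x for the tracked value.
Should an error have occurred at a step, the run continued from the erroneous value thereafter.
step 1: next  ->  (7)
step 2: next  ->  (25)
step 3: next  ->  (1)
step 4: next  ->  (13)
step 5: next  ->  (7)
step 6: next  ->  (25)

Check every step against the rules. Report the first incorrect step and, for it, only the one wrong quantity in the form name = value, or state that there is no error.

1. x = (12*13 + 1) mod 30 = 7 (no discrepancy)
2. x = (12*7 + 1) mod 30 = 25 (confirmed correct)
3. x = (12*25 + 1) mod 30 = 1 (same as recorded)
4. x = (12*1 + 1) mod 30 = 13 (matches)
5. x = (12*13 + 1) mod 30 = 7 (checks out)
6. x = (12*7 + 1) mod 30 = 25 (consistent with the trace)
Nothing is out of place; the run is error-free.

no error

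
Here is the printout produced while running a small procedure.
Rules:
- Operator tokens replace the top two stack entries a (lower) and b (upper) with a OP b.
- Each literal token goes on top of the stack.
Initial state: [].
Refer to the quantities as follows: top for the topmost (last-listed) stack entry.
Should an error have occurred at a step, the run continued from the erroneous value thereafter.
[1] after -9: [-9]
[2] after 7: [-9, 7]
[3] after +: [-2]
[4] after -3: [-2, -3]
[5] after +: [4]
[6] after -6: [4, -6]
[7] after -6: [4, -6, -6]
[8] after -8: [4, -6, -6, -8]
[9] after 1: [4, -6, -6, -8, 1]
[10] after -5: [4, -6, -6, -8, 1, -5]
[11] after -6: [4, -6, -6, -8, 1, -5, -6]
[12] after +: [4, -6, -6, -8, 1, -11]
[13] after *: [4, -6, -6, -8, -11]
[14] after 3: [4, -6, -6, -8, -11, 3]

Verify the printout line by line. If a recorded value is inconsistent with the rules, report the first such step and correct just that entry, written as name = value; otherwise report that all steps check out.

step 5, top = -5

step 1: push -9: top = -9 -> agrees with the printout
step 2: push 7: top = 7 -> matches
step 3: -9 + 7 = -2 -> consistent with the printout
step 4: push -3: top = -3 -> in agreement
step 5: -2 + -3 = -5 -> first mismatch against the printout
First deviation found at step 5; the corrected entry is top = -5.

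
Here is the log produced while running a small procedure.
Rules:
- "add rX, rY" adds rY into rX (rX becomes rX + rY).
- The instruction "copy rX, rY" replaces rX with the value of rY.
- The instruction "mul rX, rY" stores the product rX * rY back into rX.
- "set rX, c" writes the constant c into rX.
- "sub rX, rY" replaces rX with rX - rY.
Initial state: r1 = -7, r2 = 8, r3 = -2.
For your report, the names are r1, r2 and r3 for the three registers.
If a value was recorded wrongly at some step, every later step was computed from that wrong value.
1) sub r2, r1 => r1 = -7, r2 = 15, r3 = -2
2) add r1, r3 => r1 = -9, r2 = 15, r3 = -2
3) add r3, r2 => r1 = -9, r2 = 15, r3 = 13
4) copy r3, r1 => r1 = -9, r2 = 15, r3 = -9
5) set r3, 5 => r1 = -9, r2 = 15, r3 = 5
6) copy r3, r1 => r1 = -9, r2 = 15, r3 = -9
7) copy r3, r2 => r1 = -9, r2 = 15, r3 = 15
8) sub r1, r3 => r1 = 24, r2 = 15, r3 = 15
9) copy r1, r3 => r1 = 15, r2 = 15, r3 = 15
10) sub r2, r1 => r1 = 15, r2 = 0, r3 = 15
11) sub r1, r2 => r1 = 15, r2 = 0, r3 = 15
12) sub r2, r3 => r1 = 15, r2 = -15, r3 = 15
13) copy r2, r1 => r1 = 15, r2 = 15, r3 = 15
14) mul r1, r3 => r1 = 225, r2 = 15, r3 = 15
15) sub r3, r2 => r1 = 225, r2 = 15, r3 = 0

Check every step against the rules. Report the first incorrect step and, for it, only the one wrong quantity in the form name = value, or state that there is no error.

1. r2 = 8 - -7 = 15 (agrees with the log)
2. r1 = -7 + -2 = -9 (in agreement)
3. r3 = -2 + 15 = 13 (no discrepancy)
4. r3 = -9 (exactly as logged)
5. r3 = 5 (agrees with the log)
6. r3 = -9 (matches)
7. r3 = 15 (no discrepancy)
8. r1 = -9 - 15 = -24 (first mismatch against the log)
Step 8 is the first one off; corrected, r1 = -24.

step 8, r1 = -24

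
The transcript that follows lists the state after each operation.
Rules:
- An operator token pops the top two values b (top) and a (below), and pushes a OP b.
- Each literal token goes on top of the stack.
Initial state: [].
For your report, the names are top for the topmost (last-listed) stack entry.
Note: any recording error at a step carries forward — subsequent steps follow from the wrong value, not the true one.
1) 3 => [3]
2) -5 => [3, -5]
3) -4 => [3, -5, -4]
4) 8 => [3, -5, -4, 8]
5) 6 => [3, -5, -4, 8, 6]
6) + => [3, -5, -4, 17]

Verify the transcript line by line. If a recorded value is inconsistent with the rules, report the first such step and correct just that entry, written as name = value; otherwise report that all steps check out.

step 1: push 3: top = 3 -> in agreement
step 2: push -5: top = -5 -> matches
step 3: push -4: top = -4 -> checks out
step 4: push 8: top = 8 -> consistent with the transcript
step 5: push 6: top = 6 -> agrees with the transcript
step 6: 8 + 6 = 14 -> not what was recorded
The earliest wrong entry is at step 6: it should read top = 14.

step 6, top = 14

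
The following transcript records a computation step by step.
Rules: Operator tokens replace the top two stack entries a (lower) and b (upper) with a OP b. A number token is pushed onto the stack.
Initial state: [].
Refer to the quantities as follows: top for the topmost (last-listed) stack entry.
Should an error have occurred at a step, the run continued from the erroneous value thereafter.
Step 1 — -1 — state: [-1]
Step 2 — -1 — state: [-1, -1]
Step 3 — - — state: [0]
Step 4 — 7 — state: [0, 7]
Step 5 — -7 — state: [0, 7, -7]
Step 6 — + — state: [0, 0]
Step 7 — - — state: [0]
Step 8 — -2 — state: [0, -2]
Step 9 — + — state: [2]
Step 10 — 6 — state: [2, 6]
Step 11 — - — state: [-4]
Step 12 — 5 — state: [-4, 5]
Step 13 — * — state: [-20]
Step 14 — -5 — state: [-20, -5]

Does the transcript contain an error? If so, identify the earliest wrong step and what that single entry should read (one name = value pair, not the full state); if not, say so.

step 9, top = -2

step 1: push -1: top = -1 -> matches
step 2: push -1: top = -1 -> verified
step 3: -1 - -1 = 0 -> checks out
step 4: push 7: top = 7 -> consistent with the transcript
step 5: push -7: top = -7 -> same as recorded
step 6: 7 + -7 = 0 -> consistent with the transcript
step 7: 0 - 0 = 0 -> confirmed correct
step 8: push -2: top = -2 -> checks out
step 9: 0 + -2 = -2 -> the entry is off here
Step 9 is the first one off; corrected, top = -2.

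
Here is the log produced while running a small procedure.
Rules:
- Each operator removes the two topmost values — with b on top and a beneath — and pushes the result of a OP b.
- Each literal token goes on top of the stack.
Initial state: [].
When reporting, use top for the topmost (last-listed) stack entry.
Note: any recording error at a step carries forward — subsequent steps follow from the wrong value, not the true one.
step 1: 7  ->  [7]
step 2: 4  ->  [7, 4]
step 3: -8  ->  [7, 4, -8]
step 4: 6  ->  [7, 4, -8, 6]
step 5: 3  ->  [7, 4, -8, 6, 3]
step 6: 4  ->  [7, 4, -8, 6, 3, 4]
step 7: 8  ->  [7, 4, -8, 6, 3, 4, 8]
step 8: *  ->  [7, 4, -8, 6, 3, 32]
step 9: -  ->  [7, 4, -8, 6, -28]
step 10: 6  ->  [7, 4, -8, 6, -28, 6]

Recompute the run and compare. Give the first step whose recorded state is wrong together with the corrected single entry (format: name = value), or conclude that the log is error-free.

Recomputing the run from the initial state:
step 1: [7]
step 2: [7, 4]
step 3: [7, 4, -8]
step 4: [7, 4, -8, 6]
step 5: [7, 4, -8, 6, 3]
step 6: [7, 4, -8, 6, 3, 4]
step 7: [7, 4, -8, 6, 3, 4, 8]
step 8: [7, 4, -8, 6, 3, 32]
step 9: [7, 4, -8, 6, -29]
step 10: [7, 4, -8, 6, -29, 6]
The first disagreement with the log is at step 9, where the value should be top = -29.

step 9, top = -29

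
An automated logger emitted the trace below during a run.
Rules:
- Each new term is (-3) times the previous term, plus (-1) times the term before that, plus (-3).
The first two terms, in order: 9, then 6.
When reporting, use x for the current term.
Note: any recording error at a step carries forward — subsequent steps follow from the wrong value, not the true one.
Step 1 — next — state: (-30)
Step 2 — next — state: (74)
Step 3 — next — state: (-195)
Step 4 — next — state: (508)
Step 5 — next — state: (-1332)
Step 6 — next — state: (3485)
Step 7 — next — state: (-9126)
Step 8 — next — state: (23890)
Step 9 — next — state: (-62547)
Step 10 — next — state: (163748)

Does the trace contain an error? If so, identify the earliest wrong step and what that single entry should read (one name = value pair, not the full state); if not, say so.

Recomputing the run from the initial state:
step 1: x = -30
step 2: x = 81
step 3: x = -216
step 4: x = 564
step 5: x = -1479
step 6: x = 3870
step 7: x = -10134
step 8: x = 26529
step 9: x = -69456
step 10: x = 181836
The first disagreement with the trace is at step 2, where the value should be x = 81.

step 2, x = 81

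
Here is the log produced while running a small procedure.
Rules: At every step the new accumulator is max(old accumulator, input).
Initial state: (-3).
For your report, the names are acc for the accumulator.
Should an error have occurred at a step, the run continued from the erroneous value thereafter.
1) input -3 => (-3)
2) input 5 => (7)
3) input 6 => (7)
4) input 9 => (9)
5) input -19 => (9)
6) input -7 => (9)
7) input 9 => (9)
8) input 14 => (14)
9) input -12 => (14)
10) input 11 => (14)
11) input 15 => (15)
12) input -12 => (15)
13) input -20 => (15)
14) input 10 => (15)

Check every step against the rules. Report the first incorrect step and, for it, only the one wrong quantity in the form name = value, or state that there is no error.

step 2, acc = 5

Step 1: acc = max(-3, -3) = -3 — exactly as logged.
Step 2: acc = max(-3, 5) = 5 — the log has a different value.
That makes step 2 the first incorrect line — acc = 5 is what it should show.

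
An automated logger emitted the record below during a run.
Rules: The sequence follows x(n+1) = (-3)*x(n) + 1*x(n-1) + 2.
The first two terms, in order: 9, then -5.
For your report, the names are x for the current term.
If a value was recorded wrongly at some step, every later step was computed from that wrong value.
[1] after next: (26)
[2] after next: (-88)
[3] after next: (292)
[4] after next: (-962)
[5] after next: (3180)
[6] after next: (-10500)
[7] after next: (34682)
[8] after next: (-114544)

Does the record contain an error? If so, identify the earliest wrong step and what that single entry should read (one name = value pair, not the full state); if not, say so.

Recomputing the run from the initial state:
step 1: x = 26
step 2: x = -81
step 3: x = 271
step 4: x = -892
step 5: x = 2949
step 6: x = -9737
step 7: x = 32162
step 8: x = -106221
The first disagreement with the record is at step 2, where the value should be x = -81.

step 2, x = -81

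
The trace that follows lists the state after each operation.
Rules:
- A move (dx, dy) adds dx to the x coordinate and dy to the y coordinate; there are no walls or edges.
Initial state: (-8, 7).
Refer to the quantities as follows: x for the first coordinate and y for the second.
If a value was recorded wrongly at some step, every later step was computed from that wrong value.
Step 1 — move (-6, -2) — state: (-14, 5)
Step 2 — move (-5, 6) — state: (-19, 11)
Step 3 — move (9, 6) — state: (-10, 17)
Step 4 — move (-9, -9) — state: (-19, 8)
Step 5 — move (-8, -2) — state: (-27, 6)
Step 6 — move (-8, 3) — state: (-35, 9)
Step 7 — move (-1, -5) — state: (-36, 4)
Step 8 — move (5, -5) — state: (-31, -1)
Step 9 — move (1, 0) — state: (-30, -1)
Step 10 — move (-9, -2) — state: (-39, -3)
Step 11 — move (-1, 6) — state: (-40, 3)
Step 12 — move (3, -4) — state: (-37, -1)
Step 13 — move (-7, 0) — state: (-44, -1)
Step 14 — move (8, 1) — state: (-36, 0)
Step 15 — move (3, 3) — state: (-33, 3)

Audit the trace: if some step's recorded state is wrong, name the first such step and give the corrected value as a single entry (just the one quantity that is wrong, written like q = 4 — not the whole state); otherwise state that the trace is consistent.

Recomputing the run from the initial state:
step 1: x = -14, y = 5
step 2: x = -19, y = 11
step 3: x = -10, y = 17
step 4: x = -19, y = 8
step 5: x = -27, y = 6
step 6: x = -35, y = 9
step 7: x = -36, y = 4
step 8: x = -31, y = -1
step 9: x = -30, y = -1
step 10: x = -39, y = -3
step 11: x = -40, y = 3
step 12: x = -37, y = -1
step 13: x = -44, y = -1
step 14: x = -36, y = 0
step 15: x = -33, y = 3
This matches the trace at every step.

no error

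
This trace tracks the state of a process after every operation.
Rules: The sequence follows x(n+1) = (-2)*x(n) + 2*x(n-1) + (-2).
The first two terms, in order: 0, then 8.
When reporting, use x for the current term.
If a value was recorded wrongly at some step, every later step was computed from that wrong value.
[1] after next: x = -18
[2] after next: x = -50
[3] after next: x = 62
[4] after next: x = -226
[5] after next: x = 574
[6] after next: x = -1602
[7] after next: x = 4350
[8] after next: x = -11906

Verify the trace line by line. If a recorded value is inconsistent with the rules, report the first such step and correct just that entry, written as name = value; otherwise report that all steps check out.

Step 1: x = -2*(8) + (2)*(0) + (-2) = -18 — agrees with the trace.
Step 2: x = -2*(-18) + (2)*(8) + (-2) = 50 — the entry is off here.
That makes step 2 the first incorrect line — x = 50 is what it should show.

step 2, x = 50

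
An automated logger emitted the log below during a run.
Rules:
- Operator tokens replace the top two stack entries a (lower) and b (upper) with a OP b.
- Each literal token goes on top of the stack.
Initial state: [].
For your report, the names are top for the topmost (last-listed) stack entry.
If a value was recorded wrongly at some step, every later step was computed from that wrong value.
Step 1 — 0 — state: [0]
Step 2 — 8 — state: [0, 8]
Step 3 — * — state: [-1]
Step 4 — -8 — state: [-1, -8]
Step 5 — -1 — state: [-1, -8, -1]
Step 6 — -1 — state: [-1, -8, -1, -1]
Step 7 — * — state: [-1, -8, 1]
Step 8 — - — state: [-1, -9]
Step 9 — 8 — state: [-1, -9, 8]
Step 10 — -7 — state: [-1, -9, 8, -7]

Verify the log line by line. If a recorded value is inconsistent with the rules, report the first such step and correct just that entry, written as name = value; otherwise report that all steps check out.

1. push 0: top = 0 (agrees with the log)
2. push 8: top = 8 (confirmed correct)
3. 0 * 8 = 0 (the log has a different value)
That makes step 3 the first incorrect line — top = 0 is what it should show.

step 3, top = 0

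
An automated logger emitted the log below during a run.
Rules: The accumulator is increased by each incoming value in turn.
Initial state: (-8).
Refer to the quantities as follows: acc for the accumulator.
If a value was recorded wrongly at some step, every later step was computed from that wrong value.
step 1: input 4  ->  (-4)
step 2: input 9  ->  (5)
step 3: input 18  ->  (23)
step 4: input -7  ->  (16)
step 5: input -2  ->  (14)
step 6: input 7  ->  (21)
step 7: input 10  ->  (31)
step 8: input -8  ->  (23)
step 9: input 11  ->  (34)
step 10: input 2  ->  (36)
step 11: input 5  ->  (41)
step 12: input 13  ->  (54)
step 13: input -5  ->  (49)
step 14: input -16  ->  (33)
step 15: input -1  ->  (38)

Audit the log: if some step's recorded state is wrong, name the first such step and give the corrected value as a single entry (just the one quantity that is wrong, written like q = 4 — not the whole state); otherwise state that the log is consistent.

step 15, acc = 32

Recomputing the run from the initial state:
step 1: acc = -4
step 2: acc = 5
step 3: acc = 23
step 4: acc = 16
step 5: acc = 14
step 6: acc = 21
step 7: acc = 31
step 8: acc = 23
step 9: acc = 34
step 10: acc = 36
step 11: acc = 41
step 12: acc = 54
step 13: acc = 49
step 14: acc = 33
step 15: acc = 32
The first disagreement with the log is at step 15, where the value should be acc = 32.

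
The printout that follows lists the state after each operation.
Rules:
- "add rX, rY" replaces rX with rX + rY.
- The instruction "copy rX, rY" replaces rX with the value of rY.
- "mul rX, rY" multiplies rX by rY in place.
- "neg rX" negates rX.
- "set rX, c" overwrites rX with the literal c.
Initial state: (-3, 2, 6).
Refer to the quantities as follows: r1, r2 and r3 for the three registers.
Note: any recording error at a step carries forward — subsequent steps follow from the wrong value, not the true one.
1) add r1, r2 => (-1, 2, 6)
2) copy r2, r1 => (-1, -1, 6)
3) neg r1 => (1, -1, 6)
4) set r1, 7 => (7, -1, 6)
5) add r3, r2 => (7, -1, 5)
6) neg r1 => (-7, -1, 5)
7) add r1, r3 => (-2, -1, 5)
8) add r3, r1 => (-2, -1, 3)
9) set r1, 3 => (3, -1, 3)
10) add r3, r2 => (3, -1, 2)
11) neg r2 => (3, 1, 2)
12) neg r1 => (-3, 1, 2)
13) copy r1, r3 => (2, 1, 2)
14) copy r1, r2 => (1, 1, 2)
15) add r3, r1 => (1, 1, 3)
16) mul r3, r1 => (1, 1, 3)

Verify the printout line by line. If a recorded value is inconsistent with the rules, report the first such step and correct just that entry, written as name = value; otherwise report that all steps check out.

Recomputing the run from the initial state:
step 1: r1 = -1, r2 = 2, r3 = 6
step 2: r1 = -1, r2 = -1, r3 = 6
step 3: r1 = 1, r2 = -1, r3 = 6
step 4: r1 = 7, r2 = -1, r3 = 6
step 5: r1 = 7, r2 = -1, r3 = 5
step 6: r1 = -7, r2 = -1, r3 = 5
step 7: r1 = -2, r2 = -1, r3 = 5
step 8: r1 = -2, r2 = -1, r3 = 3
step 9: r1 = 3, r2 = -1, r3 = 3
step 10: r1 = 3, r2 = -1, r3 = 2
step 11: r1 = 3, r2 = 1, r3 = 2
step 12: r1 = -3, r2 = 1, r3 = 2
step 13: r1 = 2, r2 = 1, r3 = 2
step 14: r1 = 1, r2 = 1, r3 = 2
step 15: r1 = 1, r2 = 1, r3 = 3
step 16: r1 = 1, r2 = 1, r3 = 3
This matches the printout at every step.

no error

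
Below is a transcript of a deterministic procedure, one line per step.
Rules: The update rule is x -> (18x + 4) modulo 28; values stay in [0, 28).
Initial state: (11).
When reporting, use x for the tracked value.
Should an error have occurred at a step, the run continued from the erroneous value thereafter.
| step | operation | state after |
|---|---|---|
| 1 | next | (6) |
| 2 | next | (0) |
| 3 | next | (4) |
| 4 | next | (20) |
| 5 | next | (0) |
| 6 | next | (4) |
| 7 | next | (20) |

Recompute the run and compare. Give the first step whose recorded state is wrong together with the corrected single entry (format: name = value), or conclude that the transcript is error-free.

Recomputing the run from the initial state:
step 1: x = 6
step 2: x = 0
step 3: x = 4
step 4: x = 20
step 5: x = 0
step 6: x = 4
step 7: x = 20
This matches the transcript at every step.

no error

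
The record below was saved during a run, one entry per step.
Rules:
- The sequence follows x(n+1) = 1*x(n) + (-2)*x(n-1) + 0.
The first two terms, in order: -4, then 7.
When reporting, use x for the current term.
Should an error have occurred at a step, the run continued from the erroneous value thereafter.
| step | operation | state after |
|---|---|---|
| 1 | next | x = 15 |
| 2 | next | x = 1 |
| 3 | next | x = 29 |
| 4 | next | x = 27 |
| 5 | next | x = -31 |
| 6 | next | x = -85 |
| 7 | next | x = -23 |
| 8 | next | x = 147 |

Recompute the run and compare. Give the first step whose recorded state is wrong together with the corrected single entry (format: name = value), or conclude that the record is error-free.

1. x = 1*(7) + (-2)*(-4) + (0) = 15 (verified)
2. x = 1*(15) + (-2)*(7) + (0) = 1 (confirmed correct)
3. x = 1*(1) + (-2)*(15) + (0) = -29 (the recorded entry deviates here)
Step 3 is the first one off; corrected, x = -29.

step 3, x = -29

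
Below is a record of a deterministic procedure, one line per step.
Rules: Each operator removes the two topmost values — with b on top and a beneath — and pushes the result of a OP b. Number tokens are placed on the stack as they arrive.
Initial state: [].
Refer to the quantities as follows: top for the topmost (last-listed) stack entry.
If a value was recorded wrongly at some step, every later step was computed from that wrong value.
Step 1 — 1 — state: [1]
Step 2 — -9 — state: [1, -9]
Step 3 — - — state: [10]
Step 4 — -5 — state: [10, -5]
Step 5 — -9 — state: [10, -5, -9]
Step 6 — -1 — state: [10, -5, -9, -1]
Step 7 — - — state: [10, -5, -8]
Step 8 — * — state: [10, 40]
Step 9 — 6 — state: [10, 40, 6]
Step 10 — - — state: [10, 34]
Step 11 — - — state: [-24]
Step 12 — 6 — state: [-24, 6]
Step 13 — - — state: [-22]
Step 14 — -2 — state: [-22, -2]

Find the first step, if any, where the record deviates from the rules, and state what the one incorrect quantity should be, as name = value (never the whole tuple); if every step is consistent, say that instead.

Recomputing the run from the initial state:
step 1: [1]
step 2: [1, -9]
step 3: [10]
step 4: [10, -5]
step 5: [10, -5, -9]
step 6: [10, -5, -9, -1]
step 7: [10, -5, -8]
step 8: [10, 40]
step 9: [10, 40, 6]
step 10: [10, 34]
step 11: [-24]
step 12: [-24, 6]
step 13: [-30]
step 14: [-30, -2]
The first disagreement with the record is at step 13, where the value should be top = -30.

step 13, top = -30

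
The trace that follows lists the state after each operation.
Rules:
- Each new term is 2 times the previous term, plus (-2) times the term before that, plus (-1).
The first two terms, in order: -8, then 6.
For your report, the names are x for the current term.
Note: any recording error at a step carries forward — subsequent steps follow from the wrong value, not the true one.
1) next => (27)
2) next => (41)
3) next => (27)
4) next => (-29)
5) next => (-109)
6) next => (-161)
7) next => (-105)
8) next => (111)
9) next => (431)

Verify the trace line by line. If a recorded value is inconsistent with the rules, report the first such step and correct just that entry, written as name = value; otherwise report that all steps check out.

step 5, x = -113

Recomputing the run from the initial state:
step 1: x = 27
step 2: x = 41
step 3: x = 27
step 4: x = -29
step 5: x = -113
step 6: x = -169
step 7: x = -113
step 8: x = 111
step 9: x = 447
The first disagreement with the trace is at step 5, where the value should be x = -113.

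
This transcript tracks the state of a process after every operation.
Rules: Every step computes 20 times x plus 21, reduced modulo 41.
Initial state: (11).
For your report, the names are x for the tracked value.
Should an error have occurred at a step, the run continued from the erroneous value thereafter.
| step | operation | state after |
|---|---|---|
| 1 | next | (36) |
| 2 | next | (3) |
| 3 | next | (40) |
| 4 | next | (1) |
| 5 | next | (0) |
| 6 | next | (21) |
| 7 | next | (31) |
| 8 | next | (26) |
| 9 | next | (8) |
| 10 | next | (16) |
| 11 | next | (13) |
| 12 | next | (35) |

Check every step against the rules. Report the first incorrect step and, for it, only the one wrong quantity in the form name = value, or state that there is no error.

step 1: x = (20*11 + 21) mod 41 = 36 -> verified
step 2: x = (20*36 + 21) mod 41 = 3 -> agrees with the transcript
step 3: x = (20*3 + 21) mod 41 = 40 -> verified
step 4: x = (20*40 + 21) mod 41 = 1 -> consistent with the transcript
step 5: x = (20*1 + 21) mod 41 = 0 -> confirmed correct
step 6: x = (20*0 + 21) mod 41 = 21 -> same as recorded
step 7: x = (20*21 + 21) mod 41 = 31 -> in agreement
step 8: x = (20*31 + 21) mod 41 = 26 -> agrees with the transcript
step 9: x = (20*26 + 21) mod 41 = 8 -> exactly as logged
step 10: x = (20*8 + 21) mod 41 = 17 -> a discrepancy with the transcript
The earliest wrong entry is at step 10: it should read x = 17.

step 10, x = 17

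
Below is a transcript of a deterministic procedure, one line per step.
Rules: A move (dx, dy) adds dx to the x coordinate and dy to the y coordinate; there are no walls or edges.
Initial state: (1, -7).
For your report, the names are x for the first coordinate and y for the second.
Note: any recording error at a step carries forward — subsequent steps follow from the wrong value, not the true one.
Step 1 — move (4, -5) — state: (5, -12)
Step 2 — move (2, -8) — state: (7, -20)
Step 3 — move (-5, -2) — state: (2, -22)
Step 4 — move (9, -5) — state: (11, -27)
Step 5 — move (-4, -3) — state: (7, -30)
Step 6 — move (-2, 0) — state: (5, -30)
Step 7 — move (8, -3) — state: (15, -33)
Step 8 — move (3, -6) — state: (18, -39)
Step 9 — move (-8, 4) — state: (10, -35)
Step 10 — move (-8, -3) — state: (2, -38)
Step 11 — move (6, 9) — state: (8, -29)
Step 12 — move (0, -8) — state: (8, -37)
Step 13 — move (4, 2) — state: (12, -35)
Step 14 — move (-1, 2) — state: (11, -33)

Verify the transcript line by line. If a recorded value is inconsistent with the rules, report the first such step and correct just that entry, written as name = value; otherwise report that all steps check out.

step 7, x = 13

step 1: x = 1 + (4) = 5, y = -7 + (-5) = -12 -> exactly as logged
step 2: x = 5 + (2) = 7, y = -12 + (-8) = -20 -> verified
step 3: x = 7 + (-5) = 2, y = -20 + (-2) = -22 -> agrees with the transcript
step 4: x = 2 + (9) = 11, y = -22 + (-5) = -27 -> consistent with the transcript
step 5: x = 11 + (-4) = 7, y = -27 + (-3) = -30 -> checks out
step 6: x = 7 + (-2) = 5, y = -30 + (0) = -30 -> exactly as logged
step 7: x = 5 + (8) = 13, y = -30 + (-3) = -33 -> the entry is off here
Conclusion: step 7 carries the first error; the entry should be x = 13.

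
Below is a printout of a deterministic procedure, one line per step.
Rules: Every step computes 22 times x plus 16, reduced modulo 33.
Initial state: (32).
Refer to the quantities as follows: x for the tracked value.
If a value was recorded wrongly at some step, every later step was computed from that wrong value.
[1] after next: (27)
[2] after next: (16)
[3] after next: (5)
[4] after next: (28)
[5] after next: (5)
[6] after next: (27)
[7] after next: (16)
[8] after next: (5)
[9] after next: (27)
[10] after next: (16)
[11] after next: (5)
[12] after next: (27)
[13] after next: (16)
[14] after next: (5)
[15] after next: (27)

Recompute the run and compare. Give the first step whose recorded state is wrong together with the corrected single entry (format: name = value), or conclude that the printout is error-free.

1. x = (22*32 + 16) mod 33 = 27 (matches)
2. x = (22*27 + 16) mod 33 = 16 (confirmed correct)
3. x = (22*16 + 16) mod 33 = 5 (same as recorded)
4. x = (22*5 + 16) mod 33 = 27 (first mismatch against the printout)
So the first discrepancy is step 4, where the right value is x = 27.

step 4, x = 27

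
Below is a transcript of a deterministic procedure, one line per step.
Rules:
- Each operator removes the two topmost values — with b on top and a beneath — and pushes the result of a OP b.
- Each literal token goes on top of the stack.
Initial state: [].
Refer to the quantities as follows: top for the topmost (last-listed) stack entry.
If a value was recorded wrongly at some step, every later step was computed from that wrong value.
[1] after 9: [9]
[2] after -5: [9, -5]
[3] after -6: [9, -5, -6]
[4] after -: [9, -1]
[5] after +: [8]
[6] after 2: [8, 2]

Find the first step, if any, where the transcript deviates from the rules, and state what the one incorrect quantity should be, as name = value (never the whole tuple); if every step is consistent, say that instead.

Step 1: push 9: top = 9 — same as recorded.
Step 2: push -5: top = -5 — no discrepancy.
Step 3: push -6: top = -6 — checks out.
Step 4: -5 - -6 = 1 — the transcript has a different value.
The audit stops at step 4: the recorded entry is wrong and should be top = 1.

step 4, top = 1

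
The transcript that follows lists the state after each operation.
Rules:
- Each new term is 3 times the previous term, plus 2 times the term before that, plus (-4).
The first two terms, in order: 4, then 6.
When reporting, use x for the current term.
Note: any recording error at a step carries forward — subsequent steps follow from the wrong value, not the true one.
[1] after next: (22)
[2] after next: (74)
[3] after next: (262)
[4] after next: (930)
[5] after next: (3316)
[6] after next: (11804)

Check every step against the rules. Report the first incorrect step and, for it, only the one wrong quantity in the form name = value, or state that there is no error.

step 5, x = 3310

step 1: x = 3*(6) + (2)*(4) + (-4) = 22 -> verified
step 2: x = 3*(22) + (2)*(6) + (-4) = 74 -> consistent with the transcript
step 3: x = 3*(74) + (2)*(22) + (-4) = 262 -> consistent with the transcript
step 4: x = 3*(262) + (2)*(74) + (-4) = 930 -> verified
step 5: x = 3*(930) + (2)*(262) + (-4) = 3310 -> a discrepancy with the transcript
The audit stops at step 5: the recorded entry is wrong and should be x = 3310.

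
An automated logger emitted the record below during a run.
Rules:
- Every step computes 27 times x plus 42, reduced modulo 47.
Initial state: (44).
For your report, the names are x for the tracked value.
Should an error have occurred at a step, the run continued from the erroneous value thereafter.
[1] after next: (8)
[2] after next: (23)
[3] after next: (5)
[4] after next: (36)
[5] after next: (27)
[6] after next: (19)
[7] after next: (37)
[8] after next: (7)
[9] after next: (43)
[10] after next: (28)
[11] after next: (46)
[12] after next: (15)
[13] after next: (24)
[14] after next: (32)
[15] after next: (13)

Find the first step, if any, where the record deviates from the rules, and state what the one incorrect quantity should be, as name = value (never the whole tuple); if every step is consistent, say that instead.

step 7, x = 38

Recomputing the run from the initial state:
step 1: x = 8
step 2: x = 23
step 3: x = 5
step 4: x = 36
step 5: x = 27
step 6: x = 19
step 7: x = 38
step 8: x = 34
step 9: x = 20
step 10: x = 18
step 11: x = 11
step 12: x = 10
step 13: x = 30
step 14: x = 6
step 15: x = 16
The first disagreement with the record is at step 7, where the value should be x = 38.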